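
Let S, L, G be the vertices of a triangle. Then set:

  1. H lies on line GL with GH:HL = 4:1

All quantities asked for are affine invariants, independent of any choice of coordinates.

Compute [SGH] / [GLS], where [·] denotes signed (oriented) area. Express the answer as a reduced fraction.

Choose coordinates S = (0, 0), L = (1, 0), G = (0, 1).
1. H lies on line GL with GH:HL = 4:1 ⇒ H = (4/5, 1/5)
2·[SGH] = -4/5, 2·[GLS] = -1
[SGH]:[GLS] = -4/5:-1 = 4/5

[SGH]:[GLS] = 4/5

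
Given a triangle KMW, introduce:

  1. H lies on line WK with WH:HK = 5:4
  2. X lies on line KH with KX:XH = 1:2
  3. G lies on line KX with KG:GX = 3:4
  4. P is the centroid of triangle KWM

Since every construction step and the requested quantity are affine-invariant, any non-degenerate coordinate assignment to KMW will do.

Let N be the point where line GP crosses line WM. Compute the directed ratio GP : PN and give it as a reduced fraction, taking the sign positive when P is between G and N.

GP:PN = 38/21

Choose coordinates K = (0, 0), M = (1, 0), W = (0, 1).
1. H lies on line WK with WH:HK = 5:4 ⇒ H = (0, 4/9)
2. X lies on line KH with KX:XH = 1:2 ⇒ X = (0, 4/27)
3. G lies on line KX with KG:GX = 3:4 ⇒ G = (0, 4/63)
4. P is the centroid of triangle KWM ⇒ P = (1/3, 1/3)
line GP meets WM at N = (59/114, 55/114)
P = G + t·(N−G) with t = 38/59, so GP:PN = 38/59:21/59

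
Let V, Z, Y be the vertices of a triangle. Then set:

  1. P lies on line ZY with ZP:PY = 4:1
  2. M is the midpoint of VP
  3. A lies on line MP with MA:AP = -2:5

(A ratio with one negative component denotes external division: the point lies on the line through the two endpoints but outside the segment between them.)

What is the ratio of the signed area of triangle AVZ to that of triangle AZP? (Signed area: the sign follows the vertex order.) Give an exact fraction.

Work in coordinates with V = (0, 0), Z = (1, 0), Y = (0, 1).
1. P lies on line ZY with ZP:PY = 4:1 ⇒ P = (1/5, 4/5)
2. M is the midpoint of VP ⇒ M = (1/10, 2/5)
3. A lies on line MP with MA:AP = -2:5 ⇒ A = (1/30, 2/15)
2·[AVZ] = 2/15, 2·[AZP] = 2/3
[AVZ]:[AZP] = 2/15:2/3 = 1/5

[AVZ]:[AZP] = 1/5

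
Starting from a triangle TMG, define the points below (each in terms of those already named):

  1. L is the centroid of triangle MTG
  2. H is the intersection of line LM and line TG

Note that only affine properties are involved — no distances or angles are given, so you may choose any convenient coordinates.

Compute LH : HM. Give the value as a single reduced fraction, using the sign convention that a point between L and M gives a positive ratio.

LH:HM = -1/3

Work in coordinates with T = (0, 0), M = (1, 0), G = (0, 1).
1. L is the centroid of triangle MTG ⇒ L = (1/3, 1/3)
2. H is the intersection of line LM and line TG ⇒ H = (0, 1/2)
H = L + t·(M−L) with t = -1/2, so LH:HM = t:(1−t) = -1/2:3/2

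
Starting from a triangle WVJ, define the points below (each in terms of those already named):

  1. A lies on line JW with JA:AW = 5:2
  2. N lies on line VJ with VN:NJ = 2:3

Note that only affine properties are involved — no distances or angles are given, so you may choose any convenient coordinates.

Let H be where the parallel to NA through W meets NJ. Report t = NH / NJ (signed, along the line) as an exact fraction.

Work in coordinates with W = (0, 0), V = (1, 0), J = (0, 1).
1. A lies on line JW with JA:AW = 5:2 ⇒ A = (0, 2/7)
2. N lies on line VJ with VN:NJ = 2:3 ⇒ N = (3/5, 2/5)
through W parallel to NA: direction (-3/5, -4/35); meets NJ at H = (21/25, 4/25)
H = N + t·(J−N) with t = -2/5

t = -2/5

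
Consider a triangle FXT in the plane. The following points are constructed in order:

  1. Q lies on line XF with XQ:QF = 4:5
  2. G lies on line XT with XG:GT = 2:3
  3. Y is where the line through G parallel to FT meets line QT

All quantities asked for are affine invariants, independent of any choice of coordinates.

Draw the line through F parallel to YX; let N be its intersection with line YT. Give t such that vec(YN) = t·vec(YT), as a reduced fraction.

t = 1/6

Set F = (0, 0), X = (1, 0), T = (0, 1); any affine frame gives the same invariant.
1. Q lies on line XF with XQ:QF = 4:5 ⇒ Q = (5/9, 0)
2. G lies on line XT with XG:GT = 2:3 ⇒ G = (3/5, 2/5)
3. Y is where the line through G parallel to FT meets line QT ⇒ Y = (3/5, -2/25)
through F parallel to YX: direction (2/5, 2/25); meets YT at N = (1/2, 1/10)
N = Y + t·(T−Y) with t = 1/6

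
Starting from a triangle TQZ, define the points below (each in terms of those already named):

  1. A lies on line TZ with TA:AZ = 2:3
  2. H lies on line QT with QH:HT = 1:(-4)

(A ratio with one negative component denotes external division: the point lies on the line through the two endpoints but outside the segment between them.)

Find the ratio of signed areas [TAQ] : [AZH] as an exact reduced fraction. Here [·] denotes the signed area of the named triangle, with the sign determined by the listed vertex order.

[TAQ]:[AZH] = 1/2

Set T = (0, 0), Q = (1, 0), Z = (0, 1); any affine frame gives the same invariant.
1. A lies on line TZ with TA:AZ = 2:3 ⇒ A = (0, 2/5)
2. H lies on line QT with QH:HT = 1:(-4) ⇒ H = (4/3, 0)
2·[TAQ] = -2/5, 2·[AZH] = -4/5
[TAQ]:[AZH] = -2/5:-4/5 = 1/2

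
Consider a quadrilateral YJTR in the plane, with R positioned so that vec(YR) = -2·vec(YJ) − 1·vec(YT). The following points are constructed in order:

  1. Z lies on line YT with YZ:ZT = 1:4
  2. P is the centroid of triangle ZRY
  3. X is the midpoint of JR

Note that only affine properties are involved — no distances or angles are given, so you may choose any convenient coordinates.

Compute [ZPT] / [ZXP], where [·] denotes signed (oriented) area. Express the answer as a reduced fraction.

[ZPT]:[ZXP] = 16/7

Work in coordinates with Y = (0, 0), J = (1, 0), T = (0, 1), R = (-2, -1).
1. Z lies on line YT with YZ:ZT = 1:4 ⇒ Z = (0, 1/5)
2. P is the centroid of triangle ZRY ⇒ P = (-2/3, -4/15)
3. X is the midpoint of JR ⇒ X = (-1/2, -1/2)
2·[ZPT] = -8/15, 2·[ZXP] = -7/30
[ZPT]:[ZXP] = -8/15:-7/30 = 16/7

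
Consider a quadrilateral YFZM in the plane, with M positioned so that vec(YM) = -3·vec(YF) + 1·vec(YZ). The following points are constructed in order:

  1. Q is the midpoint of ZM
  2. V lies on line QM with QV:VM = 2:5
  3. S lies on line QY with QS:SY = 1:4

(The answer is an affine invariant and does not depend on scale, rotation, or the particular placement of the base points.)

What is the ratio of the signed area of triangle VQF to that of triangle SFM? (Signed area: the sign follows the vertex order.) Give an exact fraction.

[VQF]:[SFM] = 3/7

Choose coordinates Y = (0, 0), F = (1, 0), Z = (0, 1), M = (-3, 1).
1. Q is the midpoint of ZM ⇒ Q = (-3/2, 1)
2. V lies on line QM with QV:VM = 2:5 ⇒ V = (-27/14, 1)
3. S lies on line QY with QS:SY = 1:4 ⇒ S = (-6/5, 4/5)
2·[VQF] = -3/7, 2·[SFM] = -1
[VQF]:[SFM] = -3/7:-1 = 3/7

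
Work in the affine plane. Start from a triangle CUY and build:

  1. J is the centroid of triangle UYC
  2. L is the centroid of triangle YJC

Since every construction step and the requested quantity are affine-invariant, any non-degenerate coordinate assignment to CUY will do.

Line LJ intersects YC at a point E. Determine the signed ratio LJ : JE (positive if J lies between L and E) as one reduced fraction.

Assign C = (0, 0), U = (1, 0), Y = (0, 1) — the answer is frame-independent, so this choice is without loss of generality.
1. J is the centroid of triangle UYC ⇒ J = (1/3, 1/3)
2. L is the centroid of triangle YJC ⇒ L = (1/9, 4/9)
line LJ meets YC at E = (0, 1/2)
J = L + t·(E−L) with t = -2, so LJ:JE = -2:3

LJ:JE = -2/3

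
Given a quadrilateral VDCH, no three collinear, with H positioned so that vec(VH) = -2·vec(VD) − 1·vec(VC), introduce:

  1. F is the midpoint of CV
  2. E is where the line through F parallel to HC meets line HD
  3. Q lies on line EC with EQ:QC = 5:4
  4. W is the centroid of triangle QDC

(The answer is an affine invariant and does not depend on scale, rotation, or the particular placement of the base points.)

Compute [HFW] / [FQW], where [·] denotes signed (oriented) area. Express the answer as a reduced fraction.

Choose coordinates V = (0, 0), D = (1, 0), C = (0, 1), H = (-2, -1).
1. F is the midpoint of CV ⇒ F = (0, 1/2)
2. E is where the line through F parallel to HC meets line HD ⇒ E = (-5/4, -3/4)
3. Q lies on line EC with EQ:QC = 5:4 ⇒ Q = (-5/9, 2/9)
4. W is the centroid of triangle QDC ⇒ W = (4/27, 11/27)
2·[HFW] = -11/27, 2·[FQW] = 5/54
[HFW]:[FQW] = -11/27:5/54 = -22/5

[HFW]:[FQW] = -22/5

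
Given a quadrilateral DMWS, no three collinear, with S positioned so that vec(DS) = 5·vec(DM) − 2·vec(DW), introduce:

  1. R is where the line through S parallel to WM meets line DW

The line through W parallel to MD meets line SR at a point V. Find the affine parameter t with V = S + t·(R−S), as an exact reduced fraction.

t = 3/5

Choose coordinates D = (0, 0), M = (1, 0), W = (0, 1), S = (5, -2).
1. R is where the line through S parallel to WM meets line DW ⇒ R = (0, 3)
through W parallel to MD: direction (-1, 0); meets SR at V = (2, 1)
V = S + t·(R−S) with t = 3/5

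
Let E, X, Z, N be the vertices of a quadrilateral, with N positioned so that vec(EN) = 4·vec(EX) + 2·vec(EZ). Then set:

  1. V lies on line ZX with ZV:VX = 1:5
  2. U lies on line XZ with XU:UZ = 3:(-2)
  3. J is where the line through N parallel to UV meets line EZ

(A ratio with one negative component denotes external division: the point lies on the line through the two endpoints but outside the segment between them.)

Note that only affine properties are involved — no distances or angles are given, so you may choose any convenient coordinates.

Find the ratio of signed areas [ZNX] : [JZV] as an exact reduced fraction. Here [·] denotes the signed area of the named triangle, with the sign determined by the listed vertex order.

[ZNX]:[JZV] = -6

Work in coordinates with E = (0, 0), X = (1, 0), Z = (0, 1), N = (4, 2).
1. V lies on line ZX with ZV:VX = 1:5 ⇒ V = (1/6, 5/6)
2. U lies on line XZ with XU:UZ = 3:(-2) ⇒ U = (-2, 3)
3. J is where the line through N parallel to UV meets line EZ ⇒ J = (0, 6)
2·[ZNX] = -5, 2·[JZV] = 5/6
[ZNX]:[JZV] = -5:5/6 = -6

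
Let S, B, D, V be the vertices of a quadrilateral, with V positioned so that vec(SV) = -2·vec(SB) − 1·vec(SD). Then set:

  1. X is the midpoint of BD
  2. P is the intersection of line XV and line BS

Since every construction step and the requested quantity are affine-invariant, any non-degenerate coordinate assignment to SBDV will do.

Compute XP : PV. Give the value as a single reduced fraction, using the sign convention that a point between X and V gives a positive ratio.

XP:PV = 1/2

Work in coordinates with S = (0, 0), B = (1, 0), D = (0, 1), V = (-2, -1).
1. X is the midpoint of BD ⇒ X = (1/2, 1/2)
2. P is the intersection of line XV and line BS ⇒ P = (-1/3, 0)
P = X + t·(V−X) with t = 1/3, so XP:PV = t:(1−t) = 1/3:2/3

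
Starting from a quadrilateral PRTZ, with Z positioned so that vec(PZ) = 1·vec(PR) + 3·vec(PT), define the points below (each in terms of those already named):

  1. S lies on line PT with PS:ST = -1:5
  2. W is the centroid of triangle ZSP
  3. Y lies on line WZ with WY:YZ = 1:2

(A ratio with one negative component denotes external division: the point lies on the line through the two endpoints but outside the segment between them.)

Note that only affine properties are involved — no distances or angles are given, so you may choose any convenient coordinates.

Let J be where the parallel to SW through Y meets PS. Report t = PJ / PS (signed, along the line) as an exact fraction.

t = 4/3

Choose coordinates P = (0, 0), R = (1, 0), T = (0, 1), Z = (1, 3).
1. S lies on line PT with PS:ST = -1:5 ⇒ S = (0, -1/4)
2. W is the centroid of triangle ZSP ⇒ W = (1/3, 11/12)
3. Y lies on line WZ with WY:YZ = 1:2 ⇒ Y = (5/9, 29/18)
through Y parallel to SW: direction (1/3, 7/6); meets PS at J = (0, -1/3)
J = P + t·(S−P) with t = 4/3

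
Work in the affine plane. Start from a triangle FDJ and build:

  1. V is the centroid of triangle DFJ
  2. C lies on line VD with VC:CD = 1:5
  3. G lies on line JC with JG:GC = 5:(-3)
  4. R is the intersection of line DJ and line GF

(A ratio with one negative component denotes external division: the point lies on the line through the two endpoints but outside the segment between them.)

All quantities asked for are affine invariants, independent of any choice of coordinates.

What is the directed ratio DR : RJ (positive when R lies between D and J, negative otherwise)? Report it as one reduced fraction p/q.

Choose coordinates F = (0, 0), D = (1, 0), J = (0, 1).
1. V is the centroid of triangle DFJ ⇒ V = (1/3, 1/3)
2. C lies on line VD with VC:CD = 1:5 ⇒ C = (4/9, 5/18)
3. G lies on line JC with JG:GC = 5:(-3) ⇒ G = (10/9, -29/36)
4. R is the intersection of line DJ and line GF ⇒ R = (40/11, -29/11)
R = D + t·(J−D) with t = -29/11, so DR:RJ = t:(1−t) = -29/11:40/11

DR:RJ = -29/40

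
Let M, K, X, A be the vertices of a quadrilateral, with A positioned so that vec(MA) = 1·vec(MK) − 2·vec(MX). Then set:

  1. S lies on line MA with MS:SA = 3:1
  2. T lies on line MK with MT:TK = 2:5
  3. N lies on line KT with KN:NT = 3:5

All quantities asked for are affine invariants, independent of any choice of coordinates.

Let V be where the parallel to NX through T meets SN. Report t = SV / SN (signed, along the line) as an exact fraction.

t = 71/121

Set M = (0, 0), K = (1, 0), X = (0, 1), A = (1, -2); any affine frame gives the same invariant.
1. S lies on line MA with MS:SA = 3:1 ⇒ S = (3/4, -3/2)
2. T lies on line MK with MT:TK = 2:5 ⇒ T = (2/7, 0)
3. N lies on line KT with KN:NT = 3:5 ⇒ N = (41/56, 0)
through T parallel to NX: direction (-41/56, 1); meets SN at V = (5011/6776, -75/121)
V = S + t·(N−S) with t = 71/121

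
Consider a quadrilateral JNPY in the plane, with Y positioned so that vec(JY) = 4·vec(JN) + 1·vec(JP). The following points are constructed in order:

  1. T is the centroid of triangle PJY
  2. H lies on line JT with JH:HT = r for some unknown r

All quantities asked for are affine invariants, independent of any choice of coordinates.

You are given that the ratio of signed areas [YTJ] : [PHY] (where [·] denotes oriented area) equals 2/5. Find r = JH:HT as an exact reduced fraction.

Choose coordinates J = (0, 0), N = (1, 0), P = (0, 1), Y = (4, 1).
1. T is the centroid of triangle PJY ⇒ T = (4/3, 2/3)
2. With JH:HT = r, write λ = r/(r+1) so H = J + λ·(T−J); H is affine-linear in λ
Every point depending on H is an affine combination of H and λ-independent points, so each such coordinate is linear in λ; the λ² term in each signed area is a multiple of (T−J)×(T−J) = 0, so 2·[YTJ] and 2·[PHY] are each linear in λ. Evaluating at λ=0 and λ=1:
  2·[YTJ] = 4/3,   2·[PHY] = -8/3·λ + 4
So [YTJ]:[PHY] = (4/3) / (-8/3·λ + 4). Setting this equal to 2/5:
  4/3 = 2/5·(-8/3·λ + 4)  ⇒  λ = 1/4
Then r = λ/(1−λ) = (1/4)/(3/4) = 1/3. Check: with r = 1/3, H = (1/3, 1/6) and [YTJ]:[PHY] = 2/5 as required.

r = 1/3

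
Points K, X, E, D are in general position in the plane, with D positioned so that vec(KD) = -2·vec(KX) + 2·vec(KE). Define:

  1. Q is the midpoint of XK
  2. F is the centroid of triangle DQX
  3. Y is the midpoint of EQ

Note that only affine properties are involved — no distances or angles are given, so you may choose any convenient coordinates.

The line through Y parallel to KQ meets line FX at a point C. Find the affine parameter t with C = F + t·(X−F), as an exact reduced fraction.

Set K = (0, 0), X = (1, 0), E = (0, 1), D = (-2, 2); any affine frame gives the same invariant.
1. Q is the midpoint of XK ⇒ Q = (1/2, 0)
2. F is the centroid of triangle DQX ⇒ F = (-1/6, 2/3)
3. Y is the midpoint of EQ ⇒ Y = (1/4, 1/2)
through Y parallel to KQ: direction (1/2, 0); meets FX at C = (1/8, 1/2)
C = F + t·(X−F) with t = 1/4

t = 1/4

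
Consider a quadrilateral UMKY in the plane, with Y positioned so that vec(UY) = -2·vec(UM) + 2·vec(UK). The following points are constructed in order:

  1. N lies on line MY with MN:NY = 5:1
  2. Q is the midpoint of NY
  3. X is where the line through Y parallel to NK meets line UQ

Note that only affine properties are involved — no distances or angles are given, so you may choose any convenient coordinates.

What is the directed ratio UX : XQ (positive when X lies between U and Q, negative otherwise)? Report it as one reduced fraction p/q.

UX:XQ = -20

Set U = (0, 0), M = (1, 0), K = (0, 1), Y = (-2, 2); any affine frame gives the same invariant.
1. N lies on line MY with MN:NY = 5:1 ⇒ N = (-3/2, 5/3)
2. Q is the midpoint of NY ⇒ Q = (-7/4, 11/6)
3. X is where the line through Y parallel to NK meets line UQ ⇒ X = (-35/19, 110/57)
X = U + t·(Q−U) with t = 20/19, so UX:XQ = t:(1−t) = 20/19:-1/19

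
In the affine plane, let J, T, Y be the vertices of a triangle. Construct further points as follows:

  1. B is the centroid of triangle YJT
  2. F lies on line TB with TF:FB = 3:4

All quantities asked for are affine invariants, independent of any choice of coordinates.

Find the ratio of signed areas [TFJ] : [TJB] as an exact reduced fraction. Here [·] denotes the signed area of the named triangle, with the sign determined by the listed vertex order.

[TFJ]:[TJB] = -3/7

Choose coordinates J = (0, 0), T = (1, 0), Y = (0, 1).
1. B is the centroid of triangle YJT ⇒ B = (1/3, 1/3)
2. F lies on line TB with TF:FB = 3:4 ⇒ F = (5/7, 1/7)
2·[TFJ] = 1/7, 2·[TJB] = -1/3
[TFJ]:[TJB] = 1/7:-1/3 = -3/7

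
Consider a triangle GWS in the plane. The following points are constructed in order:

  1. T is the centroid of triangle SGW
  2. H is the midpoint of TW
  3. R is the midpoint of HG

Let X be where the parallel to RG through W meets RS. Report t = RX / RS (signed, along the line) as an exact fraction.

t = -1/4

Set G = (0, 0), W = (1, 0), S = (0, 1); any affine frame gives the same invariant.
1. T is the centroid of triangle SGW ⇒ T = (1/3, 1/3)
2. H is the midpoint of TW ⇒ H = (2/3, 1/6)
3. R is the midpoint of HG ⇒ R = (1/3, 1/12)
through W parallel to RG: direction (-1/3, -1/12); meets RS at X = (5/12, -7/48)
X = R + t·(S−R) with t = -1/4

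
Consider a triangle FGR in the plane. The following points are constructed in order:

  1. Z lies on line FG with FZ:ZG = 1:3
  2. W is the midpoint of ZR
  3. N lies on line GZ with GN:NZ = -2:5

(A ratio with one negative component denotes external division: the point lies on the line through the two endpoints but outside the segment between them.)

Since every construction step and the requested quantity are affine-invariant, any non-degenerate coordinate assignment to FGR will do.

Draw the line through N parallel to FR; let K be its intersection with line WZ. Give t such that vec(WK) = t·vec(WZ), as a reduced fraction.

t = 11

Choose coordinates F = (0, 0), G = (1, 0), R = (0, 1).
1. Z lies on line FG with FZ:ZG = 1:3 ⇒ Z = (1/4, 0)
2. W is the midpoint of ZR ⇒ W = (1/8, 1/2)
3. N lies on line GZ with GN:NZ = -2:5 ⇒ N = (3/2, 0)
through N parallel to FR: direction (0, 1); meets WZ at K = (3/2, -5)
K = W + t·(Z−W) with t = 11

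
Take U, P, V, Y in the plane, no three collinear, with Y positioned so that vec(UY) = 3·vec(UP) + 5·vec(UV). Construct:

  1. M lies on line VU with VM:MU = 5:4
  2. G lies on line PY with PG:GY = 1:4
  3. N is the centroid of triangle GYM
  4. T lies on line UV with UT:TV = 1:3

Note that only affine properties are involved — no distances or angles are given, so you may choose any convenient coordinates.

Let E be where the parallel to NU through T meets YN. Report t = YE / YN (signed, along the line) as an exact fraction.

Set U = (0, 0), P = (1, 0), V = (0, 1), Y = (3, 5); any affine frame gives the same invariant.
1. M lies on line VU with VM:MU = 5:4 ⇒ M = (0, 4/9)
2. G lies on line PY with PG:GY = 1:4 ⇒ G = (7/5, 1)
3. N is the centroid of triangle GYM ⇒ N = (22/15, 58/27)
4. T lies on line UV with UT:TV = 1:3 ⇒ T = (0, 1/4)
through T parallel to NU: direction (-22/15, -58/27); meets YN at E = (2519/1200, 7181/2160)
E = Y + t·(N−Y) with t = 47/80

t = 47/80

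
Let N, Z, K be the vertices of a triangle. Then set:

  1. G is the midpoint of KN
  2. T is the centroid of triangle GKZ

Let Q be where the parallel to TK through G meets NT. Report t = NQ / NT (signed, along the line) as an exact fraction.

t = 1/2

Assign N = (0, 0), Z = (1, 0), K = (0, 1) — the answer is frame-independent, so this choice is without loss of generality.
1. G is the midpoint of KN ⇒ G = (0, 1/2)
2. T is the centroid of triangle GKZ ⇒ T = (1/3, 1/2)
through G parallel to TK: direction (-1/3, 1/2); meets NT at Q = (1/6, 1/4)
Q = N + t·(T−N) with t = 1/2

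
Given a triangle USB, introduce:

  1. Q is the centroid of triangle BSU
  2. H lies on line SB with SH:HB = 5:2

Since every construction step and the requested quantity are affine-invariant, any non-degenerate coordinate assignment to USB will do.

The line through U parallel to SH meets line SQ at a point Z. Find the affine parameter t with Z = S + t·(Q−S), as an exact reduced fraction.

Set U = (0, 0), S = (1, 0), B = (0, 1); any affine frame gives the same invariant.
1. Q is the centroid of triangle BSU ⇒ Q = (1/3, 1/3)
2. H lies on line SB with SH:HB = 5:2 ⇒ H = (2/7, 5/7)
through U parallel to SH: direction (-5/7, 5/7); meets SQ at Z = (-1, 1)
Z = S + t·(Q−S) with t = 3

t = 3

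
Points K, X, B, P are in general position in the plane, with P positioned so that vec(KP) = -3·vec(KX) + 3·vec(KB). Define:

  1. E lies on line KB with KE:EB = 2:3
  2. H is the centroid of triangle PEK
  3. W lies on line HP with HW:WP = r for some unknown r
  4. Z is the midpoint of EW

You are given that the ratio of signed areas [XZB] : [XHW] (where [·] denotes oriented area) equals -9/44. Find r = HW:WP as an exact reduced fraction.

r = -2/3

Assign K = (0, 0), X = (1, 0), B = (0, 1), P = (-3, 3) — the answer is frame-independent, so this choice is without loss of generality.
1. E lies on line KB with KE:EB = 2:3 ⇒ E = (0, 2/5)
2. H is the centroid of triangle PEK ⇒ H = (-1, 17/15)
3. With HW:WP = r, write λ = r/(r+1) so W = H + λ·(P−H); W is affine-linear in λ
4. Z is the midpoint of EW ⇒ Z is an affine combination of earlier points and hence also affine-linear in λ
Every point depending on W is an affine combination of W and λ-independent points, so each such coordinate is linear in λ; the λ² term in each signed area is a multiple of (P−H)×(P−H) = 0, so 2·[XZB] and 2·[XHW] are each linear in λ. Evaluating at λ=0 and λ=1:
  2·[XZB] = -1/15·λ − 11/15,   2·[XHW] = -22/15·λ
So [XZB]:[XHW] = (-1/15·λ − 11/15) / (-22/15·λ). Setting this equal to -9/44:
  -1/15·λ − 11/15 = -9/44·(-22/15·λ)  ⇒  λ = -2
Then r = λ/(1−λ) = (-2)/(3) = -2/3. Check: with r = -2/3, W = (3, -13/5) and [XZB]:[XHW] = -9/44 as required.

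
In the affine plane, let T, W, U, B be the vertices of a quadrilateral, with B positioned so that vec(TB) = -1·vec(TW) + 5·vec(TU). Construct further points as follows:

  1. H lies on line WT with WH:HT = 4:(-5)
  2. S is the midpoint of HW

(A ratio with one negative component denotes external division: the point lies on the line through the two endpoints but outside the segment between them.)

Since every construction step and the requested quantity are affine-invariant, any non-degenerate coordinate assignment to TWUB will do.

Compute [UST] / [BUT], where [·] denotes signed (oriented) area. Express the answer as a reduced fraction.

Work in coordinates with T = (0, 0), W = (1, 0), U = (0, 1), B = (-1, 5).
1. H lies on line WT with WH:HT = 4:(-5) ⇒ H = (5, 0)
2. S is the midpoint of HW ⇒ S = (3, 0)
2·[UST] = -3, 2·[BUT] = -1
[UST]:[BUT] = -3:-1 = 3

[UST]:[BUT] = 3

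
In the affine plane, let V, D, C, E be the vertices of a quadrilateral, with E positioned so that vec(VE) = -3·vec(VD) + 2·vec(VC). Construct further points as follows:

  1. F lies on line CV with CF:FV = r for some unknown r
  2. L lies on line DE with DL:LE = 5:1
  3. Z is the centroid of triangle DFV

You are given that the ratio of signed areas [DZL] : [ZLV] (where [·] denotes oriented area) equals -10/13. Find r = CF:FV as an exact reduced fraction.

r = 3/2

Choose coordinates V = (0, 0), D = (1, 0), C = (0, 1), E = (-3, 2).
1. With CF:FV = r, write λ = r/(r+1) so F = C + λ·(V−C); F is affine-linear in λ
2. L lies on line DE with DL:LE = 5:1 ⇒ L = (-7/3, 5/3)
3. Z is the centroid of triangle DFV ⇒ Z is an affine combination of earlier points and hence also affine-linear in λ
Every point depending on F is an affine combination of F and λ-independent points, so each such coordinate is linear in λ; the λ² term in each signed area is a multiple of (V−C)×(V−C) = 0, so 2·[DZL] and 2·[ZLV] are each linear in λ. Evaluating at λ=0 and λ=1:
  2·[DZL] = -10/9·λ,   2·[ZLV] = -7/9·λ + 4/3
So [DZL]:[ZLV] = (-10/9·λ) / (-7/9·λ + 4/3). Setting this equal to -10/13:
  -10/9·λ = -10/13·(-7/9·λ + 4/3)  ⇒  λ = 3/5
Then r = λ/(1−λ) = (3/5)/(2/5) = 3/2. Check: with r = 3/2, F = (0, 2/5) and [DZL]:[ZLV] = -10/13 as required.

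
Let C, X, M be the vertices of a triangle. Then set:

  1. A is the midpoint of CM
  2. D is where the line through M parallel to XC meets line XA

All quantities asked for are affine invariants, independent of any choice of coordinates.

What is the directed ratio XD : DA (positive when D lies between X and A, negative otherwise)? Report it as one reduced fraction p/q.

XD:DA = -2

Work in coordinates with C = (0, 0), X = (1, 0), M = (0, 1).
1. A is the midpoint of CM ⇒ A = (0, 1/2)
2. D is where the line through M parallel to XC meets line XA ⇒ D = (-1, 1)
D = X + t·(A−X) with t = 2, so XD:DA = t:(1−t) = 2:-1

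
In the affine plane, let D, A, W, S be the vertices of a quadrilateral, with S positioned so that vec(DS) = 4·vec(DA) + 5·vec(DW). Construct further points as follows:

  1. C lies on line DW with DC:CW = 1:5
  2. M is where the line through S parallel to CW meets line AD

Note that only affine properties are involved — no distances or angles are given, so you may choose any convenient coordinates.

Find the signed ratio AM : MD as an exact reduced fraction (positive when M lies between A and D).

AM:MD = -3/4

Choose coordinates D = (0, 0), A = (1, 0), W = (0, 1), S = (4, 5).
1. C lies on line DW with DC:CW = 1:5 ⇒ C = (0, 1/6)
2. M is where the line through S parallel to CW meets line AD ⇒ M = (4, 0)
M = A + t·(D−A) with t = -3, so AM:MD = t:(1−t) = -3:4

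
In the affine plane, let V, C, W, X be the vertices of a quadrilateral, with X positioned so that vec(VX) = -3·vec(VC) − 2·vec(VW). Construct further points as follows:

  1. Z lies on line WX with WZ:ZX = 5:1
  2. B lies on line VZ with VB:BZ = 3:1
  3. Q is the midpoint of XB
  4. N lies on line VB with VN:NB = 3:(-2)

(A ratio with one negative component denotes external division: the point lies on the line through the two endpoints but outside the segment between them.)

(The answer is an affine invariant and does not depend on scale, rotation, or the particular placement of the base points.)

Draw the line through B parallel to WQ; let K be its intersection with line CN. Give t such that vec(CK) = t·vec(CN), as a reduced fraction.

t = 37/70

Work in coordinates with V = (0, 0), C = (1, 0), W = (0, 1), X = (-3, -2).
1. Z lies on line WX with WZ:ZX = 5:1 ⇒ Z = (-5/2, -3/2)
2. B lies on line VZ with VB:BZ = 3:1 ⇒ B = (-15/8, -9/8)
3. Q is the midpoint of XB ⇒ Q = (-39/16, -25/16)
4. N lies on line VB with VN:NB = 3:(-2) ⇒ N = (-45/8, -27/8)
through B parallel to WQ: direction (-39/16, -41/16); meets CN at K = (-1401/560, -999/560)
K = C + t·(N−C) with t = 37/70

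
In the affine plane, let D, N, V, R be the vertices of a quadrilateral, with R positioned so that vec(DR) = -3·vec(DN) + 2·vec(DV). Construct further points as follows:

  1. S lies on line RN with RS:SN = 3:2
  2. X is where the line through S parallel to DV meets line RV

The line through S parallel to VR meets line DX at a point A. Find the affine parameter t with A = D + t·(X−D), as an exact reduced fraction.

Work in coordinates with D = (0, 0), N = (1, 0), V = (0, 1), R = (-3, 2).
1. S lies on line RN with RS:SN = 3:2 ⇒ S = (-3/5, 4/5)
2. X is where the line through S parallel to DV meets line RV ⇒ X = (-3/5, 6/5)
through S parallel to VR: direction (-3, 1); meets DX at A = (-9/25, 18/25)
A = D + t·(X−D) with t = 3/5

t = 3/5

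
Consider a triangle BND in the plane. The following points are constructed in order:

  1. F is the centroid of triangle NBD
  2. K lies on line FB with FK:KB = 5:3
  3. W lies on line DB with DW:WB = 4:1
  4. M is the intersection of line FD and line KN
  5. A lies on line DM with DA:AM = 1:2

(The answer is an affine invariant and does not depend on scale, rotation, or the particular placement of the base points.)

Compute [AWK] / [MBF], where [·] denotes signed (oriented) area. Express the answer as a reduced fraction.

Assign B = (0, 0), N = (1, 0), D = (0, 1) — the answer is frame-independent, so this choice is without loss of generality.
1. F is the centroid of triangle NBD ⇒ F = (1/3, 1/3)
2. K lies on line FB with FK:KB = 5:3 ⇒ K = (1/8, 1/8)
3. W lies on line DB with DW:WB = 4:1 ⇒ W = (0, 1/5)
4. M is the intersection of line FD and line KN ⇒ M = (6/13, 1/13)
5. A lies on line DM with DA:AM = 1:2 ⇒ A = (2/13, 9/13)
2·[AWK] = 19/260, 2·[MBF] = -5/39
[AWK]:[MBF] = 19/260:-5/39 = -57/100

[AWK]:[MBF] = -57/100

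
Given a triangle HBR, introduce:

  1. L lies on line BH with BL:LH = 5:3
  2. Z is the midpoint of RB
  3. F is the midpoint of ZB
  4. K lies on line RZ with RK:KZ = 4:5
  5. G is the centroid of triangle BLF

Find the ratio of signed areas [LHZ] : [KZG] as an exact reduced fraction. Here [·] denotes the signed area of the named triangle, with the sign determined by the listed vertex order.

Assign H = (0, 0), B = (1, 0), R = (0, 1) — the answer is frame-independent, so this choice is without loss of generality.
1. L lies on line BH with BL:LH = 5:3 ⇒ L = (3/8, 0)
2. Z is the midpoint of RB ⇒ Z = (1/2, 1/2)
3. F is the midpoint of ZB ⇒ F = (3/4, 1/4)
4. K lies on line RZ with RK:KZ = 4:5 ⇒ K = (2/9, 7/9)
5. G is the centroid of triangle BLF ⇒ G = (17/24, 1/12)
2·[LHZ] = -3/16, 2·[KZG] = -25/432
[LHZ]:[KZG] = -3/16:-25/432 = 81/25

[LHZ]:[KZG] = 81/25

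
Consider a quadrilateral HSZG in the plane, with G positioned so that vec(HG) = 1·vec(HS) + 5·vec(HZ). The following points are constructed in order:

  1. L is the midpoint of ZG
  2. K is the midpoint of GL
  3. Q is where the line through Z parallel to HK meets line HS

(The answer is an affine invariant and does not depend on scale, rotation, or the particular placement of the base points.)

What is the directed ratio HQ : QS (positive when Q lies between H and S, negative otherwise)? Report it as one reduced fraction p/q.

Set H = (0, 0), S = (1, 0), Z = (0, 1), G = (1, 5); any affine frame gives the same invariant.
1. L is the midpoint of ZG ⇒ L = (1/2, 3)
2. K is the midpoint of GL ⇒ K = (3/4, 4)
3. Q is where the line through Z parallel to HK meets line HS ⇒ Q = (-3/16, 0)
Q = H + t·(S−H) with t = -3/16, so HQ:QS = t:(1−t) = -3/16:19/16

HQ:QS = -3/19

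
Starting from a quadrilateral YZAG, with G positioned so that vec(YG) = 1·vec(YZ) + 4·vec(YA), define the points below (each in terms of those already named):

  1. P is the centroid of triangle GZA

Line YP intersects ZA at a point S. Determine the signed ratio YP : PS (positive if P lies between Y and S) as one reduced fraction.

Work in coordinates with Y = (0, 0), Z = (1, 0), A = (0, 1), G = (1, 4).
1. P is the centroid of triangle GZA ⇒ P = (2/3, 5/3)
line YP meets ZA at S = (2/7, 5/7)
P = Y + t·(S−Y) with t = 7/3, so YP:PS = 7/3:-4/3

YP:PS = -7/4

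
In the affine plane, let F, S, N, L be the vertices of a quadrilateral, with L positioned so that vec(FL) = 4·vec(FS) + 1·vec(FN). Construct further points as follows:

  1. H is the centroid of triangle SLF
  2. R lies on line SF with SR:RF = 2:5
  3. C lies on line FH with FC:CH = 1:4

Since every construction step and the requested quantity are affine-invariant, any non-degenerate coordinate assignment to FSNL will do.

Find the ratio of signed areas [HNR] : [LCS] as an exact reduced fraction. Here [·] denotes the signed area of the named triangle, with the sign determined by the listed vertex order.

Assign F = (0, 0), S = (1, 0), N = (0, 1), L = (4, 1) — the answer is frame-independent, so this choice is without loss of generality.
1. H is the centroid of triangle SLF ⇒ H = (5/3, 1/3)
2. R lies on line SF with SR:RF = 2:5 ⇒ R = (5/7, 0)
3. C lies on line FH with FC:CH = 1:4 ⇒ C = (1/3, 1/15)
2·[HNR] = 25/21, 2·[LCS] = 13/15
[HNR]:[LCS] = 25/21:13/15 = 125/91

[HNR]:[LCS] = 125/91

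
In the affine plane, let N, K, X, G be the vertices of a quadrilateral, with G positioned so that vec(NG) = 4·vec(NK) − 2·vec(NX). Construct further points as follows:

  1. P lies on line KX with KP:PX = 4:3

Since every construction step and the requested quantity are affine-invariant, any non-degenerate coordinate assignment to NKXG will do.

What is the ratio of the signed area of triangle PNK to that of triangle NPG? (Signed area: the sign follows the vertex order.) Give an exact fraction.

[PNK]:[NPG] = -2/11

Assign N = (0, 0), K = (1, 0), X = (0, 1), G = (4, -2) — the answer is frame-independent, so this choice is without loss of generality.
1. P lies on line KX with KP:PX = 4:3 ⇒ P = (3/7, 4/7)
2·[PNK] = 4/7, 2·[NPG] = -22/7
[PNK]:[NPG] = 4/7:-22/7 = -2/11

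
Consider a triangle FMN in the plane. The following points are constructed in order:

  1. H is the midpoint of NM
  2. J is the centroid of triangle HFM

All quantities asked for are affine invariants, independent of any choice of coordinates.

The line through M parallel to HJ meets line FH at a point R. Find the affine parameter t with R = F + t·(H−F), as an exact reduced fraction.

Assign F = (0, 0), M = (1, 0), N = (0, 1) — the answer is frame-independent, so this choice is without loss of generality.
1. H is the midpoint of NM ⇒ H = (1/2, 1/2)
2. J is the centroid of triangle HFM ⇒ J = (1/2, 1/6)
through M parallel to HJ: direction (0, -1/3); meets FH at R = (1, 1)
R = F + t·(H−F) with t = 2

t = 2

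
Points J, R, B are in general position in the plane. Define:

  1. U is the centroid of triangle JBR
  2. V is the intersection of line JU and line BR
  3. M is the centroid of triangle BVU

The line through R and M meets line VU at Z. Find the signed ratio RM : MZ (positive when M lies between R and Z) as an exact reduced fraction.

RM:MZ = -4

Choose coordinates J = (0, 0), R = (1, 0), B = (0, 1).
1. U is the centroid of triangle JBR ⇒ U = (1/3, 1/3)
2. V is the intersection of line JU and line BR ⇒ V = (1/2, 1/2)
3. M is the centroid of triangle BVU ⇒ M = (5/18, 11/18)
line RM meets VU at Z = (11/24, 11/24)
M = R + t·(Z−R) with t = 4/3, so RM:MZ = 4/3:-1/3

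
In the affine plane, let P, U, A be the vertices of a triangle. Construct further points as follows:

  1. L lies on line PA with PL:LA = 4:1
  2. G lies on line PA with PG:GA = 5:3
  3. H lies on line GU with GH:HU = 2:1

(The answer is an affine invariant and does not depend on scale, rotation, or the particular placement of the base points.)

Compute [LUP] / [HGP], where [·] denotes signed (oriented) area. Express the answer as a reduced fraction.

[LUP]:[HGP] = -48/25

Choose coordinates P = (0, 0), U = (1, 0), A = (0, 1).
1. L lies on line PA with PL:LA = 4:1 ⇒ L = (0, 4/5)
2. G lies on line PA with PG:GA = 5:3 ⇒ G = (0, 5/8)
3. H lies on line GU with GH:HU = 2:1 ⇒ H = (2/3, 5/24)
2·[LUP] = -4/5, 2·[HGP] = 5/12
[LUP]:[HGP] = -4/5:5/12 = -48/25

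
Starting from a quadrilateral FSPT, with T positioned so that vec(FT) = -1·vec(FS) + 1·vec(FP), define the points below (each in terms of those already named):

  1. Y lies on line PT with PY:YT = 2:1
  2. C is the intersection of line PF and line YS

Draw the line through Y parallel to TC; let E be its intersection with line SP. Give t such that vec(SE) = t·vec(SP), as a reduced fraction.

Set F = (0, 0), S = (1, 0), P = (0, 1), T = (-1, 1); any affine frame gives the same invariant.
1. Y lies on line PT with PY:YT = 2:1 ⇒ Y = (-2/3, 1)
2. C is the intersection of line PF and line YS ⇒ C = (0, 3/5)
through Y parallel to TC: direction (1, -2/5); meets SP at E = (4/9, 5/9)
E = S + t·(P−S) with t = 5/9

t = 5/9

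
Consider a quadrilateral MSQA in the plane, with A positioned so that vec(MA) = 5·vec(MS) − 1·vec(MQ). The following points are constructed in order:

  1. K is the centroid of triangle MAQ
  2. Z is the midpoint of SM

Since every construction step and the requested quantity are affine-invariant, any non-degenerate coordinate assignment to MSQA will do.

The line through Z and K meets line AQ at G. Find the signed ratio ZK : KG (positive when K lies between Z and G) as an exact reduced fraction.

ZK:KG = 7/5

Assign M = (0, 0), S = (1, 0), Q = (0, 1), A = (5, -1) — the answer is frame-independent, so this choice is without loss of generality.
1. K is the centroid of triangle MAQ ⇒ K = (5/3, 0)
2. Z is the midpoint of SM ⇒ Z = (1/2, 0)
line ZK meets AQ at G = (5/2, 0)
K = Z + t·(G−Z) with t = 7/12, so ZK:KG = 7/12:5/12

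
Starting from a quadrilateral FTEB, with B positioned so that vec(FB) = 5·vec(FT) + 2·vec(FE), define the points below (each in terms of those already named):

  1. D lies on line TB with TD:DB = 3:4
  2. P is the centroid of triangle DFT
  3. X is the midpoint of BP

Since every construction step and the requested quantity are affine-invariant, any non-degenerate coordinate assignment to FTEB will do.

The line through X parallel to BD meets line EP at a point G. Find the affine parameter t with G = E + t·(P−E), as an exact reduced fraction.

t = 17/16

Choose coordinates F = (0, 0), T = (1, 0), E = (0, 1), B = (5, 2).
1. D lies on line TB with TD:DB = 3:4 ⇒ D = (19/7, 6/7)
2. P is the centroid of triangle DFT ⇒ P = (26/21, 2/7)
3. X is the midpoint of BP ⇒ X = (131/42, 8/7)
through X parallel to BD: direction (-16/7, -8/7); meets EP at G = (221/168, 27/112)
G = E + t·(P−E) with t = 17/16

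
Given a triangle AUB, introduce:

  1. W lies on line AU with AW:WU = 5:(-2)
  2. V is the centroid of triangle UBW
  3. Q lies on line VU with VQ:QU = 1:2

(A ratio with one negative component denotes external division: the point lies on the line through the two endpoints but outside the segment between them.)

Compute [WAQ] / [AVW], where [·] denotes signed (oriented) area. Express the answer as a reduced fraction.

Choose coordinates A = (0, 0), U = (1, 0), B = (0, 1).
1. W lies on line AU with AW:WU = 5:(-2) ⇒ W = (5/3, 0)
2. V is the centroid of triangle UBW ⇒ V = (8/9, 1/3)
3. Q lies on line VU with VQ:QU = 1:2 ⇒ Q = (25/27, 2/9)
2·[WAQ] = -10/27, 2·[AVW] = -5/9
[WAQ]:[AVW] = -10/27:-5/9 = 2/3

[WAQ]:[AVW] = 2/3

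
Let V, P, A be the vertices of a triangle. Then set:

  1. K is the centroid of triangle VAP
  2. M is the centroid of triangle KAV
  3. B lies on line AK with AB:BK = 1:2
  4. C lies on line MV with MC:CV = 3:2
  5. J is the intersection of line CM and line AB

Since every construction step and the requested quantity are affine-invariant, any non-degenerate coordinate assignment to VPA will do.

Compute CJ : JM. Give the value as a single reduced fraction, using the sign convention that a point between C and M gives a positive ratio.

Set V = (0, 0), P = (1, 0), A = (0, 1); any affine frame gives the same invariant.
1. K is the centroid of triangle VAP ⇒ K = (1/3, 1/3)
2. M is the centroid of triangle KAV ⇒ M = (1/9, 4/9)
3. B lies on line AK with AB:BK = 1:2 ⇒ B = (1/9, 7/9)
4. C lies on line MV with MC:CV = 3:2 ⇒ C = (2/45, 8/45)
5. J is the intersection of line CM and line AB ⇒ J = (1/6, 2/3)
J = C + t·(M−C) with t = 11/6, so CJ:JM = t:(1−t) = 11/6:-5/6

CJ:JM = -11/5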